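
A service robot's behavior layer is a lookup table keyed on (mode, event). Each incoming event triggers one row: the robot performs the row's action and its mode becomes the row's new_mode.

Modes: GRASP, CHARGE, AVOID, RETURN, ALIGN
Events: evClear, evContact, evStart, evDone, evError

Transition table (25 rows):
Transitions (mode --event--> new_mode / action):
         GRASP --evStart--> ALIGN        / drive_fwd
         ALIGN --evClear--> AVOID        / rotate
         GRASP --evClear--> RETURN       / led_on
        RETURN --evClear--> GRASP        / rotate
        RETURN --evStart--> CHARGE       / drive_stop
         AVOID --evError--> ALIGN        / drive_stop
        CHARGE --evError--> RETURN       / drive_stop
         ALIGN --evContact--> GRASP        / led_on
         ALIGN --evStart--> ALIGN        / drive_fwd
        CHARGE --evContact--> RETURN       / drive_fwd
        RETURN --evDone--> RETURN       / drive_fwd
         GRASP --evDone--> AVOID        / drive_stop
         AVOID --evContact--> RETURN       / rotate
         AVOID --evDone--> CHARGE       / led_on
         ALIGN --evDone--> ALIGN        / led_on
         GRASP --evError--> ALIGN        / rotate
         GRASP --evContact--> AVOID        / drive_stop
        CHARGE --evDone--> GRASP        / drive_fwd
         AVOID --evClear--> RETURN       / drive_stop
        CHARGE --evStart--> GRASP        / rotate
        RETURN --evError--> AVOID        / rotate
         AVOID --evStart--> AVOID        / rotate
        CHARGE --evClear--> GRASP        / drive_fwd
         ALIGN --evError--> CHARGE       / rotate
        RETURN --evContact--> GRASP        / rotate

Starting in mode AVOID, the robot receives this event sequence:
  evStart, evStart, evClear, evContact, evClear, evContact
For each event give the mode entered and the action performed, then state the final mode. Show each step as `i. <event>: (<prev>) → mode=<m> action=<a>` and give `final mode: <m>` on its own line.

final mode: GRASP

1. evStart: (AVOID) → mode=AVOID action=rotate
2. evStart: (AVOID) → mode=AVOID action=rotate
3. evClear: (AVOID) → mode=RETURN action=drive_stop
4. evContact: (RETURN) → mode=GRASP action=rotate
5. evClear: (GRASP) → mode=RETURN action=led_on
6. evContact: (RETURN) → mode=GRASP action=rotate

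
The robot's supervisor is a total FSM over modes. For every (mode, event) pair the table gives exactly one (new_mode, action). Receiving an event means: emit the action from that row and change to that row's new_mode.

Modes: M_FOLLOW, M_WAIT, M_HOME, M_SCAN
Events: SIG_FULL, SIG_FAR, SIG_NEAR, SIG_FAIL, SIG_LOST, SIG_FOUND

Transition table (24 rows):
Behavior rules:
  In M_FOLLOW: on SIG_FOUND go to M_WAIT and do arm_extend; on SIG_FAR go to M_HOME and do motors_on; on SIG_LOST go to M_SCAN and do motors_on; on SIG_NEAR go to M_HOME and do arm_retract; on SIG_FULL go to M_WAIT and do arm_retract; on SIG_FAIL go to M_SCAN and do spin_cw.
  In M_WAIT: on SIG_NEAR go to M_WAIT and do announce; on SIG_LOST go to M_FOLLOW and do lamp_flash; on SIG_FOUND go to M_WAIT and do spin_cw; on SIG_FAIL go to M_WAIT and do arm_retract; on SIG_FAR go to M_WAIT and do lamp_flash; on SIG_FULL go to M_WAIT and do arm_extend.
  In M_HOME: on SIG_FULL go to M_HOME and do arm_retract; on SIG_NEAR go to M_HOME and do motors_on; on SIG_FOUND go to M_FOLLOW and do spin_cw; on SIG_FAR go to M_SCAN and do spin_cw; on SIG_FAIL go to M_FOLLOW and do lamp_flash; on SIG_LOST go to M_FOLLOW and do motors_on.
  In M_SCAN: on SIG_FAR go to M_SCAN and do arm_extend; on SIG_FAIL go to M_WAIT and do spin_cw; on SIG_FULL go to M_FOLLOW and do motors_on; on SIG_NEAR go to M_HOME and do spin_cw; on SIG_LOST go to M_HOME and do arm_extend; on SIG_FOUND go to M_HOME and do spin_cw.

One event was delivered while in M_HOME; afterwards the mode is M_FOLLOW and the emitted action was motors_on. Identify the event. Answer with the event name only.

try SIG_FULL: (M_HOME, SIG_FULL) → (M_HOME, arm_retract)
try SIG_FAR: (M_HOME, SIG_FAR) → (M_SCAN, spin_cw)
try SIG_NEAR: (M_HOME, SIG_NEAR) → (M_HOME, motors_on)
try SIG_FAIL: (M_HOME, SIG_FAIL) → (M_FOLLOW, lamp_flash)
try SIG_LOST: (M_HOME, SIG_LOST) → (M_FOLLOW, motors_on)  ← matches
try SIG_FOUND: (M_HOME, SIG_FOUND) → (M_FOLLOW, spin_cw)

SIG_LOST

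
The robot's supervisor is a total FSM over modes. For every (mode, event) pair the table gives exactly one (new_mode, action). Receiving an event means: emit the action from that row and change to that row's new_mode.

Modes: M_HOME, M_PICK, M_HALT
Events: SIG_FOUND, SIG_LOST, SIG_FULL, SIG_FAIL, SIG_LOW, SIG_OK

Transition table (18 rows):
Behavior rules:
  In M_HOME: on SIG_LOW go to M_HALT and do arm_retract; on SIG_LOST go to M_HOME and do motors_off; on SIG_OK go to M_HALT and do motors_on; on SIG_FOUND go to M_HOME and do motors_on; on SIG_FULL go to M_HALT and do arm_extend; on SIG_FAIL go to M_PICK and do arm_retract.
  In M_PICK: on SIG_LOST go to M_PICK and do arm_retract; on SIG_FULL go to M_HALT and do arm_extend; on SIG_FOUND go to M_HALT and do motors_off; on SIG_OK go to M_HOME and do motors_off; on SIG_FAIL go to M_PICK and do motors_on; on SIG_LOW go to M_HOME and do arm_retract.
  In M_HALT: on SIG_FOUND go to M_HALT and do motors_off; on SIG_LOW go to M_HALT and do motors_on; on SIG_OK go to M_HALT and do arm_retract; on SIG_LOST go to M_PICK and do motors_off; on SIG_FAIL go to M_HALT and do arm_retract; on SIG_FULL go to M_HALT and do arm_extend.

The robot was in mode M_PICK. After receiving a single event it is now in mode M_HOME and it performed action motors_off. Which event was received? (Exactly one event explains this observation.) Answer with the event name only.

try SIG_FOUND: (M_PICK, SIG_FOUND) → (M_HALT, motors_off)
try SIG_LOST: (M_PICK, SIG_LOST) → (M_PICK, arm_retract)
try SIG_FULL: (M_PICK, SIG_FULL) → (M_HALT, arm_extend)
try SIG_FAIL: (M_PICK, SIG_FAIL) → (M_PICK, motors_on)
try SIG_LOW: (M_PICK, SIG_LOW) → (M_HOME, arm_retract)
try SIG_OK: (M_PICK, SIG_OK) → (M_HOME, motors_off)  ← matches

SIG_OK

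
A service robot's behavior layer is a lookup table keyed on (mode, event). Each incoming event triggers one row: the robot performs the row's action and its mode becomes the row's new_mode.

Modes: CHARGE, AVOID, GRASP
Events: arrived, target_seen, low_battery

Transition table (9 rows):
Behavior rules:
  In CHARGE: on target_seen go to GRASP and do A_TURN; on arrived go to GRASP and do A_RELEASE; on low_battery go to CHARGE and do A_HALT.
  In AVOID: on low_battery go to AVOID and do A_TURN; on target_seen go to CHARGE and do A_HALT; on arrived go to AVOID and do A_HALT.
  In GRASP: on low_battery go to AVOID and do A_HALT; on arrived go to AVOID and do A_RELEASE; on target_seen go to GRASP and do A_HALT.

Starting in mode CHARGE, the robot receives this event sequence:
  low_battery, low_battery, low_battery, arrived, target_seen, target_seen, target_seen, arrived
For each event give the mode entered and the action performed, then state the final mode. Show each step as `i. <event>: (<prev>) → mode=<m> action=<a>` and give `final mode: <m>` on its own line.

1. low_battery: (CHARGE) → mode=CHARGE action=A_HALT
2. low_battery: (CHARGE) → mode=CHARGE action=A_HALT
3. low_battery: (CHARGE) → mode=CHARGE action=A_HALT
4. arrived: (CHARGE) → mode=GRASP action=A_RELEASE
5. target_seen: (GRASP) → mode=GRASP action=A_HALT
6. target_seen: (GRASP) → mode=GRASP action=A_HALT
7. target_seen: (GRASP) → mode=GRASP action=A_HALT
8. arrived: (GRASP) → mode=AVOID action=A_RELEASE

final mode: AVOID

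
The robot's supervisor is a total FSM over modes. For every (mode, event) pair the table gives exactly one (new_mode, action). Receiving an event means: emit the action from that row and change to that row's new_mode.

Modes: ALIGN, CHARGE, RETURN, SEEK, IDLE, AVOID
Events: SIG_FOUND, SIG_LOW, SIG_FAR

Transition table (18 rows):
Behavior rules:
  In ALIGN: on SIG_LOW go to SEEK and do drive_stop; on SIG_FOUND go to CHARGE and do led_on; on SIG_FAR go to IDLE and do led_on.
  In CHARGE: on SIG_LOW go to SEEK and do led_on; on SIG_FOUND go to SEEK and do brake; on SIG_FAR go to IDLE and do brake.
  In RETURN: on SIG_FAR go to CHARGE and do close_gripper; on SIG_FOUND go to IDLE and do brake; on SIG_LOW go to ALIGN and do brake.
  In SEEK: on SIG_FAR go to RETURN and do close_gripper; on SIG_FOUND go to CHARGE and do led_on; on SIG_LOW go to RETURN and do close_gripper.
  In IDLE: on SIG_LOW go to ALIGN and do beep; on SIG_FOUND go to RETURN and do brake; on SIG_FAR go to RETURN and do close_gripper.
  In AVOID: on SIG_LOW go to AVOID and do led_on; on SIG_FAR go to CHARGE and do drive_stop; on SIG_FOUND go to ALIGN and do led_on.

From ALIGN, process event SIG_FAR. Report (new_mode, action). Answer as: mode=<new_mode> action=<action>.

mode=IDLE action=led_on

current mode = ALIGN; filter table to that mode:
  (ALIGN, SIG_LOW) → (SEEK, drive_stop)
  (ALIGN, SIG_FOUND) → (CHARGE, led_on)
  (ALIGN, SIG_FAR) → (IDLE, led_on)  ← event matches
event = SIG_FAR selects (IDLE, led_on)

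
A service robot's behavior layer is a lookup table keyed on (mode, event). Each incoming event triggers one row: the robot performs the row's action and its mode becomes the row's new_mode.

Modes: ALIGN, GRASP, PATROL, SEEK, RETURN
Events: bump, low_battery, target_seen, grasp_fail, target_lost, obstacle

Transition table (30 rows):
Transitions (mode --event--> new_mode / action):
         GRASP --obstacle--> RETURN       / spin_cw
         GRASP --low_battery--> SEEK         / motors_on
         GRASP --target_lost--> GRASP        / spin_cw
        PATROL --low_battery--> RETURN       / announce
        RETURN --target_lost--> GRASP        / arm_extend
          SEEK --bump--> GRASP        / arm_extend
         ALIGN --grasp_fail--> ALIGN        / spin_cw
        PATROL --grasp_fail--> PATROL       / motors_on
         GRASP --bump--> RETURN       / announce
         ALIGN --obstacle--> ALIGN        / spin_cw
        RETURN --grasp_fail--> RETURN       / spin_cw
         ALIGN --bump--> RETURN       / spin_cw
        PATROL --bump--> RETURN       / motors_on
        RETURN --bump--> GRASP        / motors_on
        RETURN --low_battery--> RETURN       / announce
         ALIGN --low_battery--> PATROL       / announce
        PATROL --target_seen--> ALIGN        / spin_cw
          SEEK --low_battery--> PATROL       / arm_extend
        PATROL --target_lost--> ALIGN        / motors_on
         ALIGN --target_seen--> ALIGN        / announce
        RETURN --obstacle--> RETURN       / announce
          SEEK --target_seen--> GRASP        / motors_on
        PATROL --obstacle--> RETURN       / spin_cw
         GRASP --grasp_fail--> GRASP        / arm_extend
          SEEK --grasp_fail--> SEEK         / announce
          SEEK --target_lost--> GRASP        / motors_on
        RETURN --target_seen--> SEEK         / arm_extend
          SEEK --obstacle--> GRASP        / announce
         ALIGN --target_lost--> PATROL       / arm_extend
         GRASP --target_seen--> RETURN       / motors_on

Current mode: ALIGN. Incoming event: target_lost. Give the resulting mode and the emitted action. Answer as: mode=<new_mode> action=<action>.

current mode = ALIGN; filter table to that mode:
  (ALIGN, grasp_fail) → (ALIGN, spin_cw)
  (ALIGN, obstacle) → (ALIGN, spin_cw)
  (ALIGN, bump) → (RETURN, spin_cw)
  (ALIGN, low_battery) → (PATROL, announce)
  (ALIGN, target_seen) → (ALIGN, announce)
  (ALIGN, target_lost) → (PATROL, arm_extend)  ← event matches
event = target_lost selects (PATROL, arm_extend)

mode=PATROL action=arm_extend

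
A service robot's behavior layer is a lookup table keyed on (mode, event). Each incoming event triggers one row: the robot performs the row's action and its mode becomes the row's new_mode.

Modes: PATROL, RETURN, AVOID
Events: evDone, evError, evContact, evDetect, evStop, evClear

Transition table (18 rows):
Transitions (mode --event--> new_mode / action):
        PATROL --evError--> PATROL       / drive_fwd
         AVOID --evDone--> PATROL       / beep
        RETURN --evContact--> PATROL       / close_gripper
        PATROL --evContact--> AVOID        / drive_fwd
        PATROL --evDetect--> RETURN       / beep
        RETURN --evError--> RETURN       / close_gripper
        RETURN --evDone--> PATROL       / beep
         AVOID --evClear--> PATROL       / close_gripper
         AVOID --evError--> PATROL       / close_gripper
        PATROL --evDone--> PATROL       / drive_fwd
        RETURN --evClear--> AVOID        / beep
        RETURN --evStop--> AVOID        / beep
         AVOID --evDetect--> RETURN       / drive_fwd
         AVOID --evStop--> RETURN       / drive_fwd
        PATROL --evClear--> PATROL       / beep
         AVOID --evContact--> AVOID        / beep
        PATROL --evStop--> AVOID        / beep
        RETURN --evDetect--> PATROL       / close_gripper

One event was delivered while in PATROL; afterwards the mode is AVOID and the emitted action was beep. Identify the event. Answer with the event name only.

evStop

try evDone: (PATROL, evDone) → (PATROL, drive_fwd)
try evError: (PATROL, evError) → (PATROL, drive_fwd)
try evContact: (PATROL, evContact) → (AVOID, drive_fwd)
try evDetect: (PATROL, evDetect) → (RETURN, beep)
try evStop: (PATROL, evStop) → (AVOID, beep)  ← matches
try evClear: (PATROL, evClear) → (PATROL, beep)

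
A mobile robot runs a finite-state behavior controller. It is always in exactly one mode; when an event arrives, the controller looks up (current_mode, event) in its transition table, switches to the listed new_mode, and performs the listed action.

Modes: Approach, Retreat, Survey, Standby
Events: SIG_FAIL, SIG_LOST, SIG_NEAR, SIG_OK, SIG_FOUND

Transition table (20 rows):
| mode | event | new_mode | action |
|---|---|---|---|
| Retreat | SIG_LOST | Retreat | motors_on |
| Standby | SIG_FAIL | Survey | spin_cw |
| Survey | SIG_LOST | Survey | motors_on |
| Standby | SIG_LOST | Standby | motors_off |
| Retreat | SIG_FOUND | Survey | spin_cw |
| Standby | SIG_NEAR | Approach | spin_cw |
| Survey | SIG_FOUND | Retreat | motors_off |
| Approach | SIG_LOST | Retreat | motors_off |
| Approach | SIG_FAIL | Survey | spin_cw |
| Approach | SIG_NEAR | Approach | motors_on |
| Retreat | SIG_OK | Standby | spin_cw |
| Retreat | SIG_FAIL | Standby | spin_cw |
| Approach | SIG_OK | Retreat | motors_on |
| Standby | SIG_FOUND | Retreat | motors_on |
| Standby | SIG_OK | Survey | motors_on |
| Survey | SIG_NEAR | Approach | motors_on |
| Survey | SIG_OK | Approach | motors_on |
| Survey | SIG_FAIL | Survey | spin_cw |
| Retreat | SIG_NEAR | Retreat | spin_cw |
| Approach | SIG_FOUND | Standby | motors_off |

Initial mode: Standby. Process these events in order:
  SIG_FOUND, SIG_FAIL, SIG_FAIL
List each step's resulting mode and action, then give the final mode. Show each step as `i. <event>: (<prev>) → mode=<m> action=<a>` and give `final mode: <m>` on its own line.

final mode: Survey

1. SIG_FOUND: (Standby) → mode=Retreat action=motors_on
2. SIG_FAIL: (Retreat) → mode=Standby action=spin_cw
3. SIG_FAIL: (Standby) → mode=Survey action=spin_cw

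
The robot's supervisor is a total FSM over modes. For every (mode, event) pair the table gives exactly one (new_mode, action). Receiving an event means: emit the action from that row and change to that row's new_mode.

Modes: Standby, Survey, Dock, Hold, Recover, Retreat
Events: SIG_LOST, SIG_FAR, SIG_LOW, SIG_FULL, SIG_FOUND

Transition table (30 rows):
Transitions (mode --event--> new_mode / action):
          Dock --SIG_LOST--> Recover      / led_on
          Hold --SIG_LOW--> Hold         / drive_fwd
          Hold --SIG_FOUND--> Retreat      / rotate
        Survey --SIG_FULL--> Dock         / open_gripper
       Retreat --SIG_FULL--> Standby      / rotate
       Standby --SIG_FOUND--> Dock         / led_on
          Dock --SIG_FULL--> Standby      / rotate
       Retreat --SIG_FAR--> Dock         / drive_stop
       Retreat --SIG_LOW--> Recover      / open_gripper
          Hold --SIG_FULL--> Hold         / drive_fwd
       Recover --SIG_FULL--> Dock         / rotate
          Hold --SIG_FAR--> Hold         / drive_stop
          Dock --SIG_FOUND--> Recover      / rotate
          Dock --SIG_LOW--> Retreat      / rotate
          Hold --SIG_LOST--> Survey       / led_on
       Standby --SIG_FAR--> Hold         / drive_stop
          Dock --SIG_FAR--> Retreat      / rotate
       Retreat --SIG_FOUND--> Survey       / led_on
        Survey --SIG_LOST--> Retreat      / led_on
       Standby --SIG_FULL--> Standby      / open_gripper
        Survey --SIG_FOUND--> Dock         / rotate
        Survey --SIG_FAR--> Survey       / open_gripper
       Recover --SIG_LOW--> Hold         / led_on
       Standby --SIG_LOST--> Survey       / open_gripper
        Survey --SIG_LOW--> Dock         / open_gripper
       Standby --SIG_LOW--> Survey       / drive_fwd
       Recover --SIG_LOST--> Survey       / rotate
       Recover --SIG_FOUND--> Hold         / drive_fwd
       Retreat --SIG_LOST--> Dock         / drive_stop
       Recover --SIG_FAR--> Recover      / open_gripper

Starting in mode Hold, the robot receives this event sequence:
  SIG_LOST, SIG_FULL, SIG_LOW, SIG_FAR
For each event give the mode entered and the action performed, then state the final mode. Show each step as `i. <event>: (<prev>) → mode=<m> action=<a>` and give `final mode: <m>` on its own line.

1. SIG_LOST: (Hold) → mode=Survey action=led_on
2. SIG_FULL: (Survey) → mode=Dock action=open_gripper
3. SIG_LOW: (Dock) → mode=Retreat action=rotate
4. SIG_FAR: (Retreat) → mode=Dock action=drive_stop

final mode: Dock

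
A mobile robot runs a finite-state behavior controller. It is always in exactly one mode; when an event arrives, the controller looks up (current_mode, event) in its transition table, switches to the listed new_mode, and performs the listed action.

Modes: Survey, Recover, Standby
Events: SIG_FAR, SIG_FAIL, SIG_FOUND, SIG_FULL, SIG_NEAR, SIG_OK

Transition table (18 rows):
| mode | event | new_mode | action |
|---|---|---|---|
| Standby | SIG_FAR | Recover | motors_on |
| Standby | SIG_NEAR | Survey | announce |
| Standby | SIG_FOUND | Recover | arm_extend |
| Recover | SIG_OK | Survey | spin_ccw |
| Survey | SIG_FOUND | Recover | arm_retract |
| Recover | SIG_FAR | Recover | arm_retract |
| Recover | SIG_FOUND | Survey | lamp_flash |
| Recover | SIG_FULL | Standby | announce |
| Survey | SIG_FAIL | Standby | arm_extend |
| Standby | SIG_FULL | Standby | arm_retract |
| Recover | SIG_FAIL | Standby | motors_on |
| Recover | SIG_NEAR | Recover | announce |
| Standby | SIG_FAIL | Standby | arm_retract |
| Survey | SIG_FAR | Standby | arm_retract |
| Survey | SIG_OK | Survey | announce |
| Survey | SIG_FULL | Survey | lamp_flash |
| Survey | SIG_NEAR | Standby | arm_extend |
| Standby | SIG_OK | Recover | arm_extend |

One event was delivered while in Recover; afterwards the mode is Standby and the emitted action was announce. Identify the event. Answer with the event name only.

try SIG_FAR: (Recover, SIG_FAR) → (Recover, arm_retract)
try SIG_FAIL: (Recover, SIG_FAIL) → (Standby, motors_on)
try SIG_FOUND: (Recover, SIG_FOUND) → (Survey, lamp_flash)
try SIG_FULL: (Recover, SIG_FULL) → (Standby, announce)  ← matches
try SIG_NEAR: (Recover, SIG_NEAR) → (Recover, announce)
try SIG_OK: (Recover, SIG_OK) → (Survey, spin_ccw)

SIG_FULL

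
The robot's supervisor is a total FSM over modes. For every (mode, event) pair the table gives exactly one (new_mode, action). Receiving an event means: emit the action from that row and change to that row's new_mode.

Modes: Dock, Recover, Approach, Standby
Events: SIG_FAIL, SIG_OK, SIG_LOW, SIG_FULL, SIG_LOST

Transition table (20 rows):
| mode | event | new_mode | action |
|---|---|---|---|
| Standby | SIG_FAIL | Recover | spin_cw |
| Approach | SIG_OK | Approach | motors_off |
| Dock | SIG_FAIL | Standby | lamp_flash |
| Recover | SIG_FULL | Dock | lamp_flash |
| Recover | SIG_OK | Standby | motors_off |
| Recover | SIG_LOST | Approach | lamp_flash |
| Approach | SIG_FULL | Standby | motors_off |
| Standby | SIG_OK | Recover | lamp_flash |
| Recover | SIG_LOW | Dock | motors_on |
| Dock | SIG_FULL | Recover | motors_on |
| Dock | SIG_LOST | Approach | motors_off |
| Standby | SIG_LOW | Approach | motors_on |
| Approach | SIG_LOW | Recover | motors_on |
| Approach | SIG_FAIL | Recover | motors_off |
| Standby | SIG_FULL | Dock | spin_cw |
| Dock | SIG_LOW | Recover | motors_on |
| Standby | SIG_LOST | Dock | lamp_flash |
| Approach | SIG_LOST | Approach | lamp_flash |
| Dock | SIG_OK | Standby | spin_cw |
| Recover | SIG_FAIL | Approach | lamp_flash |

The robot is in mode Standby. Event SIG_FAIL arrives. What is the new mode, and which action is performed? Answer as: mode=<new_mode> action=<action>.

mode=Recover action=spin_cw

current mode = Standby; filter table to that mode:
  (Standby, SIG_FAIL) → (Recover, spin_cw)  ← event matches
  (Standby, SIG_OK) → (Recover, lamp_flash)
  (Standby, SIG_LOW) → (Approach, motors_on)
  (Standby, SIG_FULL) → (Dock, spin_cw)
  (Standby, SIG_LOST) → (Dock, lamp_flash)
event = SIG_FAIL selects (Recover, spin_cw)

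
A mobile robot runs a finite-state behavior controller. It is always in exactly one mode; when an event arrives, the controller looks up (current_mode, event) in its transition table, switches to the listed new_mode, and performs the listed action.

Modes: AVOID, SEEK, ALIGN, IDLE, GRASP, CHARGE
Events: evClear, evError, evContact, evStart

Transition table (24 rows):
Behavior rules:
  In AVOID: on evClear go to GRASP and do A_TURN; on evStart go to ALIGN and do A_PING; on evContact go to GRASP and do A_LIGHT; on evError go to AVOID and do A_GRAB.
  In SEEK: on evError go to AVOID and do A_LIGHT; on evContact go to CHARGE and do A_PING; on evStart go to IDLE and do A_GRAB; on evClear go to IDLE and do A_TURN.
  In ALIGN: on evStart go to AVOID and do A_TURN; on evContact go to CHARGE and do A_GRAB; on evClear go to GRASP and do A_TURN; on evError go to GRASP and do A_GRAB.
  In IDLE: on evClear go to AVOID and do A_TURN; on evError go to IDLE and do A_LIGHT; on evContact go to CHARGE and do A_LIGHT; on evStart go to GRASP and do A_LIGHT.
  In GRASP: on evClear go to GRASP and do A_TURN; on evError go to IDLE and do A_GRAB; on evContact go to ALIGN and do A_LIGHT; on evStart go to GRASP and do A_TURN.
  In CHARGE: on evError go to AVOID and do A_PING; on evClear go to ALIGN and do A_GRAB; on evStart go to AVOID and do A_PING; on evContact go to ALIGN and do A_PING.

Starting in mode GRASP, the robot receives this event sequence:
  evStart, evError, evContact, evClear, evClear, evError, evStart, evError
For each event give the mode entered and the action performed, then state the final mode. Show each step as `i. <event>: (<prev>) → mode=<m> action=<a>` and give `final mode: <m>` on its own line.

1. evStart: (GRASP) → mode=GRASP action=A_TURN
2. evError: (GRASP) → mode=IDLE action=A_GRAB
3. evContact: (IDLE) → mode=CHARGE action=A_LIGHT
4. evClear: (CHARGE) → mode=ALIGN action=A_GRAB
5. evClear: (ALIGN) → mode=GRASP action=A_TURN
6. evError: (GRASP) → mode=IDLE action=A_GRAB
7. evStart: (IDLE) → mode=GRASP action=A_LIGHT
8. evError: (GRASP) → mode=IDLE action=A_GRAB

final mode: IDLE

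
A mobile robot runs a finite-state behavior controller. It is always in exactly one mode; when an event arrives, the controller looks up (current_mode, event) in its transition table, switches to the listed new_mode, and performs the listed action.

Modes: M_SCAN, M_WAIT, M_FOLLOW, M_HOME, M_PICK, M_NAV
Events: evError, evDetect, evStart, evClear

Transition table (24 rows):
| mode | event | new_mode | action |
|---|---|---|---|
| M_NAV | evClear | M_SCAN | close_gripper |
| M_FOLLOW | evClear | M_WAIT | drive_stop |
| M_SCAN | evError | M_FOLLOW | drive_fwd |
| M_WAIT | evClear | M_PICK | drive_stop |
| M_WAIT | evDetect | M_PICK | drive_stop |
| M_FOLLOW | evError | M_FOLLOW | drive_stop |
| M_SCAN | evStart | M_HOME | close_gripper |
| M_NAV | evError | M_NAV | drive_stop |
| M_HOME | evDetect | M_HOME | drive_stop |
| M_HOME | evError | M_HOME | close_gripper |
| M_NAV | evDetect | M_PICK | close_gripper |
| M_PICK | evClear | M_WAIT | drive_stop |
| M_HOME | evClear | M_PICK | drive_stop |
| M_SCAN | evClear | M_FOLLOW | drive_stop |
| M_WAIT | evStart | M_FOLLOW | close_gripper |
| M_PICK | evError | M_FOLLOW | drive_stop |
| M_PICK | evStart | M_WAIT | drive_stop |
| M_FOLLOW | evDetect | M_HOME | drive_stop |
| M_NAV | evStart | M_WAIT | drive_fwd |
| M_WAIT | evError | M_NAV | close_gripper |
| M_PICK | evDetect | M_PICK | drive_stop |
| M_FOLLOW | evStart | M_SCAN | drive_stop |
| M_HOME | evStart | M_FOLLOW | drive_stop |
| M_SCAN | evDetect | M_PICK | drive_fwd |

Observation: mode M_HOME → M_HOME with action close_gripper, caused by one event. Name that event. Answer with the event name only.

evError

try evError: (M_HOME, evError) → (M_HOME, close_gripper)  ← matches
try evDetect: (M_HOME, evDetect) → (M_HOME, drive_stop)
try evStart: (M_HOME, evStart) → (M_FOLLOW, drive_stop)
try evClear: (M_HOME, evClear) → (M_PICK, drive_stop)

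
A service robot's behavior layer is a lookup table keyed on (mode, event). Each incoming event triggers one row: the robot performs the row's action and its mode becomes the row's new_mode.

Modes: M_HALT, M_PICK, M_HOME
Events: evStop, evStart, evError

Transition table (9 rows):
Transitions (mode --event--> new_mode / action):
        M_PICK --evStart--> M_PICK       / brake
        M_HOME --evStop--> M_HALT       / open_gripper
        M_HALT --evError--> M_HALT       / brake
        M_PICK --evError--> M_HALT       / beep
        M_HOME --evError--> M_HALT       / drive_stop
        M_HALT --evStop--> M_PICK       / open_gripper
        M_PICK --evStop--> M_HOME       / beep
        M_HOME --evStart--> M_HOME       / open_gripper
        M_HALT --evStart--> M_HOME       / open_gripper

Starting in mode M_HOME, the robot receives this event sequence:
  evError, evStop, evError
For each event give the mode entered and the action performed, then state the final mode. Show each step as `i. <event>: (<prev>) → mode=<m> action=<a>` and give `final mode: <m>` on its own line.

1. evError: (M_HOME) → mode=M_HALT action=drive_stop
2. evStop: (M_HALT) → mode=M_PICK action=open_gripper
3. evError: (M_PICK) → mode=M_HALT action=beep

final mode: M_HALT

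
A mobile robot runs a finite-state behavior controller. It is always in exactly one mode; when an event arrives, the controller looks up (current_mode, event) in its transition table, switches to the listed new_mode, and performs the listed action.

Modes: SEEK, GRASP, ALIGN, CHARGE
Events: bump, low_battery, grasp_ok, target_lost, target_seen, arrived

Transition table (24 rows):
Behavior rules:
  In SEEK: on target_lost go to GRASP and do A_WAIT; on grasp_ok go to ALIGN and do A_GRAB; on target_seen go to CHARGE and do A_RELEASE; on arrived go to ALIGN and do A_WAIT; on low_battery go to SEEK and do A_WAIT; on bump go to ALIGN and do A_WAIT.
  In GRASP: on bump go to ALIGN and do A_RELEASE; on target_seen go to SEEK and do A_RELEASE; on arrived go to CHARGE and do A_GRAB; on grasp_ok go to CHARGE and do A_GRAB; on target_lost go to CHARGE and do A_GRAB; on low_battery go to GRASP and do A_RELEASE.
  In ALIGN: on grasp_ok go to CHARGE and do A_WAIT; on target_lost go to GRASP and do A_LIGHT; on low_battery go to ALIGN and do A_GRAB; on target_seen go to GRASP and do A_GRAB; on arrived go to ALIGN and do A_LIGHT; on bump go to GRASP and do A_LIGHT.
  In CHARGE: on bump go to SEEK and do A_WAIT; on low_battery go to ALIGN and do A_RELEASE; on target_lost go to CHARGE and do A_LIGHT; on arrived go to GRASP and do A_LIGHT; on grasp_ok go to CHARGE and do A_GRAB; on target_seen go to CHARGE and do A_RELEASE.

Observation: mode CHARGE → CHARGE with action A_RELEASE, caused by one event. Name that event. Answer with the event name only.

target_seen

try bump: (CHARGE, bump) → (SEEK, A_WAIT)
try low_battery: (CHARGE, low_battery) → (ALIGN, A_RELEASE)
try grasp_ok: (CHARGE, grasp_ok) → (CHARGE, A_GRAB)
try target_lost: (CHARGE, target_lost) → (CHARGE, A_LIGHT)
try target_seen: (CHARGE, target_seen) → (CHARGE, A_RELEASE)  ← matches
try arrived: (CHARGE, arrived) → (GRASP, A_LIGHT)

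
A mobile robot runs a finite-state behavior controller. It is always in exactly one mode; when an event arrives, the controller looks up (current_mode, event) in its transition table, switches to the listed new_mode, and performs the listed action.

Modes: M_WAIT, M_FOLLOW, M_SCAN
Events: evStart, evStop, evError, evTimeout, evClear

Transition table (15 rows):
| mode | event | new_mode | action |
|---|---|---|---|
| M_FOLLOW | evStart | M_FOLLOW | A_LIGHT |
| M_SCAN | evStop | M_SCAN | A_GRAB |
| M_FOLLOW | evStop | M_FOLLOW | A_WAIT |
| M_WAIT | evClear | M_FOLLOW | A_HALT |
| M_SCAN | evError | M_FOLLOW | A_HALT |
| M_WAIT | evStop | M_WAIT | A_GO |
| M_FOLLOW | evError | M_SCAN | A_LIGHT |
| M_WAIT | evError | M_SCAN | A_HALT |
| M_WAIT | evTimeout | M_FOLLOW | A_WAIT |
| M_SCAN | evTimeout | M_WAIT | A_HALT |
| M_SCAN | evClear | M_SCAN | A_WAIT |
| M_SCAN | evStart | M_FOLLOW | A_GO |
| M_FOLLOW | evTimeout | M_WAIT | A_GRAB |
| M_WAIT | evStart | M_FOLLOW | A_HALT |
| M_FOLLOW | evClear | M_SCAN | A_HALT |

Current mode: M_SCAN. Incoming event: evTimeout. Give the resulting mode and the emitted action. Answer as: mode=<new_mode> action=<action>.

current mode = M_SCAN; filter table to that mode:
  (M_SCAN, evStop) → (M_SCAN, A_GRAB)
  (M_SCAN, evError) → (M_FOLLOW, A_HALT)
  (M_SCAN, evTimeout) → (M_WAIT, A_HALT)  ← event matches
  (M_SCAN, evClear) → (M_SCAN, A_WAIT)
  (M_SCAN, evStart) → (M_FOLLOW, A_GO)
event = evTimeout selects (M_WAIT, A_HALT)

mode=M_WAIT action=A_HALT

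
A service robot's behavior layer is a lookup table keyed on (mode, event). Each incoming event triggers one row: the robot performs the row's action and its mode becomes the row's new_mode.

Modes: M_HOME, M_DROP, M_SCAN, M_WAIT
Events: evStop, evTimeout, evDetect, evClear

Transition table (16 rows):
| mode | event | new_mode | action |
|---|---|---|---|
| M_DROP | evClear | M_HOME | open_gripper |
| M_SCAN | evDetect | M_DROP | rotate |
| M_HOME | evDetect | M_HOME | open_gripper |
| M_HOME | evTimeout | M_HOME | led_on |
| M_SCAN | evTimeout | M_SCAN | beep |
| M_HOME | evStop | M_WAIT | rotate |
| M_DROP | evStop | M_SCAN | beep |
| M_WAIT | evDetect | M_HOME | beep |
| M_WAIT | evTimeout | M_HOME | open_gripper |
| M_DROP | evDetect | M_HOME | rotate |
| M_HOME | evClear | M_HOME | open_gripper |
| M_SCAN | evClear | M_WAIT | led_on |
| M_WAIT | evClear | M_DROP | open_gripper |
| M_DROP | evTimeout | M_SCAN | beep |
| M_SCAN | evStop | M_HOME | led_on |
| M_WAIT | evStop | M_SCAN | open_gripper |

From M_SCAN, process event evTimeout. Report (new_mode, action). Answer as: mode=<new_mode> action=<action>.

current mode = M_SCAN; filter table to that mode:
  (M_SCAN, evDetect) → (M_DROP, rotate)
  (M_SCAN, evTimeout) → (M_SCAN, beep)  ← event matches
  (M_SCAN, evClear) → (M_WAIT, led_on)
  (M_SCAN, evStop) → (M_HOME, led_on)
event = evTimeout selects (M_SCAN, beep)

mode=M_SCAN action=beep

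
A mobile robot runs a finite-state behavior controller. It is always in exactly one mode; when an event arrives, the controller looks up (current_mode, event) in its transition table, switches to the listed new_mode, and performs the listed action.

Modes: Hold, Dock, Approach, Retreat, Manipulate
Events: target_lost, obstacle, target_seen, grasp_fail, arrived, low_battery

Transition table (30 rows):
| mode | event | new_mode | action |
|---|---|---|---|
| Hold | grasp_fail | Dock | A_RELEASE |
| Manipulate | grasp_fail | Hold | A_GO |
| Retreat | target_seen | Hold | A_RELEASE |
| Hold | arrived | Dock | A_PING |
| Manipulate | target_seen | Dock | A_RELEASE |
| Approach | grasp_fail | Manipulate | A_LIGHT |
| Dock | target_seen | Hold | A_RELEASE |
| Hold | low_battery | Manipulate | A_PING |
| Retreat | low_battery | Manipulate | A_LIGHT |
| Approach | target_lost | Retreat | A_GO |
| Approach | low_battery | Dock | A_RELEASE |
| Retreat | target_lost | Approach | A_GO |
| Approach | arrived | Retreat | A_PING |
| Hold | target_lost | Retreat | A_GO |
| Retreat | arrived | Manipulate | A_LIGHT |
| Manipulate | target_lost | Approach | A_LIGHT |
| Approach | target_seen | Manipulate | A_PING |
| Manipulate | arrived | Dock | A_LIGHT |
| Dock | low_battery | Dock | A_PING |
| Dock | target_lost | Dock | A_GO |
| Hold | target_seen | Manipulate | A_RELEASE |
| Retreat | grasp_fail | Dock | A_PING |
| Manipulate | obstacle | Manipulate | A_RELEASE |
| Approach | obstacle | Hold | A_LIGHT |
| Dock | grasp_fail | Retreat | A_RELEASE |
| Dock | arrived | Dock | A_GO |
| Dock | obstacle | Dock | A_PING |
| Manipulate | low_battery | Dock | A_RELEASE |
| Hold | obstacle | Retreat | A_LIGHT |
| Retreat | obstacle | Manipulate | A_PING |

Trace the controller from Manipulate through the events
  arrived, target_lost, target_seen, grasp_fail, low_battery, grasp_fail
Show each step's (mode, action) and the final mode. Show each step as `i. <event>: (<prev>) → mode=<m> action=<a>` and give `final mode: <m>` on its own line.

1. arrived: (Manipulate) → mode=Dock action=A_LIGHT
2. target_lost: (Dock) → mode=Dock action=A_GO
3. target_seen: (Dock) → mode=Hold action=A_RELEASE
4. grasp_fail: (Hold) → mode=Dock action=A_RELEASE
5. low_battery: (Dock) → mode=Dock action=A_PING
6. grasp_fail: (Dock) → mode=Retreat action=A_RELEASE

final mode: Retreat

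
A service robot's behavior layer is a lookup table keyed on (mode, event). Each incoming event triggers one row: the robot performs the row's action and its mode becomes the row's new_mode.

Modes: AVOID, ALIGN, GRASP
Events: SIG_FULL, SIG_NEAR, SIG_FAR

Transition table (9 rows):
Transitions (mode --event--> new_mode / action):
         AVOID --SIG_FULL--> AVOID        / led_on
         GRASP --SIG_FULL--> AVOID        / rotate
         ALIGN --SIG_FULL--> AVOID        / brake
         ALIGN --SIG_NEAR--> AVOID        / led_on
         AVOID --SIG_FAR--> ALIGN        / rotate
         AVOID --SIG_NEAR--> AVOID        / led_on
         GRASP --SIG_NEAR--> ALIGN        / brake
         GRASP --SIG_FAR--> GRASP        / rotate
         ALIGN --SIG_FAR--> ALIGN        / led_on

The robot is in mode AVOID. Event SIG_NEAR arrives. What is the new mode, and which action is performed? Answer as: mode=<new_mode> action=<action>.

mode=AVOID action=led_on

current mode = AVOID; filter table to that mode:
  (AVOID, SIG_FULL) → (AVOID, led_on)
  (AVOID, SIG_FAR) → (ALIGN, rotate)
  (AVOID, SIG_NEAR) → (AVOID, led_on)  ← event matches
event = SIG_NEAR selects (AVOID, led_on)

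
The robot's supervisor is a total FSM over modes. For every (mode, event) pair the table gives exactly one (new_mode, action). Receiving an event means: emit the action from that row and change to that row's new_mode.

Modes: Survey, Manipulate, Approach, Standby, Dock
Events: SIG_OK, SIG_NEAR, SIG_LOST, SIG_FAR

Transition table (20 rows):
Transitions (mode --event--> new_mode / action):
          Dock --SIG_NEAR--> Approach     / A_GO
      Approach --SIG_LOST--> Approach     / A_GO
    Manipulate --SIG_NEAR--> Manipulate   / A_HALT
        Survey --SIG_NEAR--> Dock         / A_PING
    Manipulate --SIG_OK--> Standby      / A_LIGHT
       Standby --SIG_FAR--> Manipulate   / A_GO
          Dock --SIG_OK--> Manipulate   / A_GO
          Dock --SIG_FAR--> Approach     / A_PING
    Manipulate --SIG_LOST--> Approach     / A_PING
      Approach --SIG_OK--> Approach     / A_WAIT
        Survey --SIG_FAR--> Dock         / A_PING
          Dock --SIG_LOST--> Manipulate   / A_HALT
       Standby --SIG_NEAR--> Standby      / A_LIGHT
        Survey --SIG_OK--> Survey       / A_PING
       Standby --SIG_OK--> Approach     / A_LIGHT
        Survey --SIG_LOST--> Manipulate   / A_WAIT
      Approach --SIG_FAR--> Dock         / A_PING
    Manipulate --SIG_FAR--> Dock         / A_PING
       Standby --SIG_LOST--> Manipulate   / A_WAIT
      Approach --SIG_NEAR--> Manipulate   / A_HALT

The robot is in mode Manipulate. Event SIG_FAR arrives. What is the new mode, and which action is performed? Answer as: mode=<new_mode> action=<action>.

mode=Dock action=A_PING

current mode = Manipulate; filter table to that mode:
  (Manipulate, SIG_NEAR) → (Manipulate, A_HALT)
  (Manipulate, SIG_OK) → (Standby, A_LIGHT)
  (Manipulate, SIG_LOST) → (Approach, A_PING)
  (Manipulate, SIG_FAR) → (Dock, A_PING)  ← event matches
event = SIG_FAR selects (Dock, A_PING)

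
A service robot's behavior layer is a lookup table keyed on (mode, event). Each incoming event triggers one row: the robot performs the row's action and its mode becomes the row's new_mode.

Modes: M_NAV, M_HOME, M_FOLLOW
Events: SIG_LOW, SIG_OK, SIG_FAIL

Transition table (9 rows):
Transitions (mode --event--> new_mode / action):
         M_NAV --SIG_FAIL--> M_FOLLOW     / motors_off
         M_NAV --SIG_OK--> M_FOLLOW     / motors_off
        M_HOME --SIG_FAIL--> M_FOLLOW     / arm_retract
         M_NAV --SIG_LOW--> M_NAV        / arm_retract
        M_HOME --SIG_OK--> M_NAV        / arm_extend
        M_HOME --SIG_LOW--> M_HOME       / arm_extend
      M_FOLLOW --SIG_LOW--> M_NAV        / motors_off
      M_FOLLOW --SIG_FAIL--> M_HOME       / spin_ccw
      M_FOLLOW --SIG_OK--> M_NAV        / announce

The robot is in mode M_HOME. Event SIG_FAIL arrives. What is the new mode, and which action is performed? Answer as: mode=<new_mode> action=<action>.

mode=M_FOLLOW action=arm_retract

current mode = M_HOME; filter table to that mode:
  (M_HOME, SIG_FAIL) → (M_FOLLOW, arm_retract)  ← event matches
  (M_HOME, SIG_OK) → (M_NAV, arm_extend)
  (M_HOME, SIG_LOW) → (M_HOME, arm_extend)
event = SIG_FAIL selects (M_FOLLOW, arm_retract)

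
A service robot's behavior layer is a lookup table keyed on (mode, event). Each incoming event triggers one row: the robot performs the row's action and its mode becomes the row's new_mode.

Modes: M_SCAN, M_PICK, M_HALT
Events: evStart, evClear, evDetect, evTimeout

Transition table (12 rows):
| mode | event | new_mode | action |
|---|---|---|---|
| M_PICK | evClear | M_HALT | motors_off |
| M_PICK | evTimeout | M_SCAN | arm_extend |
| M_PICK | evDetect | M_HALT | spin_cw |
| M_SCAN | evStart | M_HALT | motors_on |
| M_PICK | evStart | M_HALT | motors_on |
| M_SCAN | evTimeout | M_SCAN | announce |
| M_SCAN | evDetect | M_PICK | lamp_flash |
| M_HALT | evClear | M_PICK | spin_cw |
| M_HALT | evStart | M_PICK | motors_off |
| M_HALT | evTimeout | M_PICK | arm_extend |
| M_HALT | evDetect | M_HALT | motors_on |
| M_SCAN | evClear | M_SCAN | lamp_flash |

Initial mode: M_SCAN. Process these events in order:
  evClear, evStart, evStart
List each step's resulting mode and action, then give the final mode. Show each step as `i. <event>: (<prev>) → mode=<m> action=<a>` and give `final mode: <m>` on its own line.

1. evClear: (M_SCAN) → mode=M_SCAN action=lamp_flash
2. evStart: (M_SCAN) → mode=M_HALT action=motors_on
3. evStart: (M_HALT) → mode=M_PICK action=motors_off

final mode: M_PICK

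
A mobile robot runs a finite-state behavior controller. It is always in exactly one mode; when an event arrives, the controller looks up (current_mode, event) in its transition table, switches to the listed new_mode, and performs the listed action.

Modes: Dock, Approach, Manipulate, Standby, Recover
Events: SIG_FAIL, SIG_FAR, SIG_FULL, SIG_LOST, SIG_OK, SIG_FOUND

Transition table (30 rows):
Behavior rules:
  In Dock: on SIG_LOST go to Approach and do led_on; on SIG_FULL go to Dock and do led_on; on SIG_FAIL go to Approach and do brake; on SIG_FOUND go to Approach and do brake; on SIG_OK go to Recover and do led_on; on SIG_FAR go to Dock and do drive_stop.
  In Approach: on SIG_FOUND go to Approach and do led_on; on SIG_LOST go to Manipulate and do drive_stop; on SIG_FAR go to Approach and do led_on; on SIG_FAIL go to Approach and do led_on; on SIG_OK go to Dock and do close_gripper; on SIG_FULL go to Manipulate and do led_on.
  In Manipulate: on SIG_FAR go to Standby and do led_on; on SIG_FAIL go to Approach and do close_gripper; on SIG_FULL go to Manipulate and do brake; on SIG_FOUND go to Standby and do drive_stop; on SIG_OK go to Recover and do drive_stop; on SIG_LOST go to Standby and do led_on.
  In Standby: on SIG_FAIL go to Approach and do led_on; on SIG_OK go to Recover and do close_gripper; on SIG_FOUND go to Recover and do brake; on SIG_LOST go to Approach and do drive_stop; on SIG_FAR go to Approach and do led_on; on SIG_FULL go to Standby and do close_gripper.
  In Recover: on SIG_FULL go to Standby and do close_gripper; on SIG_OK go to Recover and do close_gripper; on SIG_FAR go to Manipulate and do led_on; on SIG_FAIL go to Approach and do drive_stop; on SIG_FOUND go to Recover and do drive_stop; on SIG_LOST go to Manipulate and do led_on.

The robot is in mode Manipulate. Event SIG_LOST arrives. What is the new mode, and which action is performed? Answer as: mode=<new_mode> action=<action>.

mode=Standby action=led_on

current mode = Manipulate; filter table to that mode:
  (Manipulate, SIG_FAR) → (Standby, led_on)
  (Manipulate, SIG_FAIL) → (Approach, close_gripper)
  (Manipulate, SIG_FULL) → (Manipulate, brake)
  (Manipulate, SIG_FOUND) → (Standby, drive_stop)
  (Manipulate, SIG_OK) → (Recover, drive_stop)
  (Manipulate, SIG_LOST) → (Standby, led_on)  ← event matches
event = SIG_LOST selects (Standby, led_on)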